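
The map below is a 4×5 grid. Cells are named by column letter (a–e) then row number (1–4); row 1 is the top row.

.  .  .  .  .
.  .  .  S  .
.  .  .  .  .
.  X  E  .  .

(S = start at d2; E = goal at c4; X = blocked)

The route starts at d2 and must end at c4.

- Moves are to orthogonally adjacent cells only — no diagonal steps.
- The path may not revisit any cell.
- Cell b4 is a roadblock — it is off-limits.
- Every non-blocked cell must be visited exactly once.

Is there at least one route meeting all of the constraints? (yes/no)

Cell a4 has only one open neighbour but is neither the start nor the goal, so a Hamiltonian route would have to both enter and leave it through the same neighbour — impossible without revisiting.

no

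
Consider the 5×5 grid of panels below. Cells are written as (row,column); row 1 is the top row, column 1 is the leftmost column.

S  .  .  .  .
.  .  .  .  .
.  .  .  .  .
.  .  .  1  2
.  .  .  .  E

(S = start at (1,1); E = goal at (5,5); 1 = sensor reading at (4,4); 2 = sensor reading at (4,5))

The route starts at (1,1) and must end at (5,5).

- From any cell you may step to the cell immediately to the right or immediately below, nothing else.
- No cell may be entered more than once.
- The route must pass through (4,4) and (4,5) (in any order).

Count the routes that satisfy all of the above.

20

A right/down-only route from (1,1) to (5,5) makes exactly 4 down-moves and 4 right-moves in some order.
With no other constraints that would be C(8,4) = 70 routes.
A monotone route can only reach the required cells in the order (4,4), (4,5), so split there and multiply the segment counts: (1,1)→(4,4): 20; (4,4)→(4,5): 1; (4,5)→(5,5): 1; product = 20.
That gives 20 routes.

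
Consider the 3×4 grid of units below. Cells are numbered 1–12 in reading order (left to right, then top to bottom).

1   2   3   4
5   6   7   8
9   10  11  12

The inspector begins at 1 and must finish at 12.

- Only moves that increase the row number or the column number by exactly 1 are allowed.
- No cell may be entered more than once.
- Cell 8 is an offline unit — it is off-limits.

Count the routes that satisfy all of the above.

A right/down-only route from 1 to 12 makes exactly 2 down-moves and 3 right-moves in some order.
With no other constraints that would be C(5,2) = 10 routes.
Subtract routes through each blocked cell (inclusion–exclusion for overlaps): − through 8: 4 → 6.
That gives 6 routes.

6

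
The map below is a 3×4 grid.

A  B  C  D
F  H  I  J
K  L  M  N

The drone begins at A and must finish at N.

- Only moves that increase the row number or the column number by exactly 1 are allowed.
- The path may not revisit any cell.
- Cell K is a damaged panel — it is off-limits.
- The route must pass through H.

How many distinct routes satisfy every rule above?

A right/down-only route from A to N makes exactly 2 down-moves and 3 right-moves in some order.
With no other constraints that would be C(5,2) = 10 routes.
Split at H and multiply the segment counts (each segment already excludes blocked cells): A→H: 2; H→N: 3; product = 6.
That gives 6 routes.

6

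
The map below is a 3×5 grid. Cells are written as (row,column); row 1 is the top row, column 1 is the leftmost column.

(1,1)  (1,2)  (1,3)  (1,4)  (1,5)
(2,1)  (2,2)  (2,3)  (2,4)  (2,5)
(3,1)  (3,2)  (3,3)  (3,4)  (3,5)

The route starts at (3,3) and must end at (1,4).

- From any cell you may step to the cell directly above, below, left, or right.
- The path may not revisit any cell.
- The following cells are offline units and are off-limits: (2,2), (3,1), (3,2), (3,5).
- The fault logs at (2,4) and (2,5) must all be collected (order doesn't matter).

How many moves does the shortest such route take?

Any route passes through (2,4) and (2,5) in some order between (3,3) and (1,4). Summing Manhattan distances along each leg and taking the cheapest ordering ((3,3) → (2,5) → (2,4) → (1,4)) gives a lower bound of 3 + 1 + 1 = 5 moves.
A route of 5 moves achieves this: (3,3) → (2,3) → (2,4) → (2,5) → (1,5) → (1,4).
Since 5 matches the lower bound, it is optimal.

5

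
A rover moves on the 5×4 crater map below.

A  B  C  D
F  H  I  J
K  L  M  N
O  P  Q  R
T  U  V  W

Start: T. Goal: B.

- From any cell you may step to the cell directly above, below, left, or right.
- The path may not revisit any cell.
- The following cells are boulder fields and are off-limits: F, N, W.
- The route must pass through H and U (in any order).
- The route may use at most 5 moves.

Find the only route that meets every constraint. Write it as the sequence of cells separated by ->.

T -> U -> P -> L -> H -> B

The budget equals the shortest possible length, so every move has to be on a shortest route through the required cells.
Route from T: right to U, 4× up (reaching B) — 5 moves in all.
Check: all required cells visited; 5 ≤ 5 moves.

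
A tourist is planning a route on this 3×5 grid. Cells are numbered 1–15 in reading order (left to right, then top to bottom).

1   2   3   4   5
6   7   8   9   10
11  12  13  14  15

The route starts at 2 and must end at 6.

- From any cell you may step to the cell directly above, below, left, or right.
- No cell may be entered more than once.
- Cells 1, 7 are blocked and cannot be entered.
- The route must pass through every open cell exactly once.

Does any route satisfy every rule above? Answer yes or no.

One route that works: 2 → 3 → 8 → 9 → 4 → 5 → 10 → 15 → 14 → 13 → 12 → 11 → 6.

yes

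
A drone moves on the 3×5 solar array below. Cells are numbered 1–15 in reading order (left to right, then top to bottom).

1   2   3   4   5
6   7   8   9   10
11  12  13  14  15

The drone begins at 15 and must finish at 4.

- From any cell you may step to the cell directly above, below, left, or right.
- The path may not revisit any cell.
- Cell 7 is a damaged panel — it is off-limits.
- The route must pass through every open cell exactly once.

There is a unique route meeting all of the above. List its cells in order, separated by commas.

Need to visit all 14 open cells exactly once, starting at 15 and ending at 4.
Route from 15: left 4 to 11, up 2 to 1, right 2 to 3, down 1 to 8, right 2 to 10, up 1 to 5, left 1 to 4 — 13 moves in all.
Check: all 14 open cells covered.

15, 14, 13, 12, 11, 6, 1, 2, 3, 8, 9, 10, 5, 4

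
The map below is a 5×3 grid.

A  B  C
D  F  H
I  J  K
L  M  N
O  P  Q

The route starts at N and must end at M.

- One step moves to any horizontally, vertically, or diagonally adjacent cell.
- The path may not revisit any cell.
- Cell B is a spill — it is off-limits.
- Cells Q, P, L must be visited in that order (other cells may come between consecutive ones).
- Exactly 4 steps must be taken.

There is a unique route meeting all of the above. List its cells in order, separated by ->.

N -> Q -> P -> L -> M

The waypoints must appear in the order Q, P, L, with no cell reused.
Route from N: down 1 to Q, left 1 to P, up-left 1 to L, right 1 to M — 4 moves in all.
Check: order respected (Q at step 1, P at step 2, L at step 3); 4 moves as required.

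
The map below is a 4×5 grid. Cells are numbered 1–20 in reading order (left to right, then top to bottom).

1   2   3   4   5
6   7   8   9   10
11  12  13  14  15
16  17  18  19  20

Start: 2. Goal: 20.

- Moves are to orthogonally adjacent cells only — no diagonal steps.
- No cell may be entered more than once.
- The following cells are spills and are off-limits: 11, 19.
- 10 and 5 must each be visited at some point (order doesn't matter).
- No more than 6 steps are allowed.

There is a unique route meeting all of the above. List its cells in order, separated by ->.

The budget equals the shortest possible length, so every move has to be on a shortest route through the required cells.
Route from 2: right 3 to 5, down 3 to 20 — 6 moves in all.
Check: all required cells visited; 6 ≤ 6 moves.

2 -> 3 -> 4 -> 5 -> 10 -> 15 -> 20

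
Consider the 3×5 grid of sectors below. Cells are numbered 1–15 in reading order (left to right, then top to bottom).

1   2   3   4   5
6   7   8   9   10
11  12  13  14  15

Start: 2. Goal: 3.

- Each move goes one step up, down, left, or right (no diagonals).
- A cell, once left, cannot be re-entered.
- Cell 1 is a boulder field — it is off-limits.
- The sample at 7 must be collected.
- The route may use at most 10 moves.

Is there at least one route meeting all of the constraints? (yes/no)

yes

One route that works: 2 → 7 → 8 → 3.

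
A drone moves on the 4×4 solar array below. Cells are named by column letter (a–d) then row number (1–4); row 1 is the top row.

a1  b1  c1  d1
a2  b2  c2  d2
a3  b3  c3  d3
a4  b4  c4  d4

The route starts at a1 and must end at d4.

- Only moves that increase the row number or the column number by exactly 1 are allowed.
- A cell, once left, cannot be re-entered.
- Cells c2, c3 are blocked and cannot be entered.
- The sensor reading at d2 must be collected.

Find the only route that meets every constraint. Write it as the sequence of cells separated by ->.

Moves only go right or down, so the column and row indices never decrease.
Route from a1: right 3 to d1, down 3 to d4 — 6 moves in all.
Check: all required cells visited.

a1 -> b1 -> c1 -> d1 -> d2 -> d3 -> d4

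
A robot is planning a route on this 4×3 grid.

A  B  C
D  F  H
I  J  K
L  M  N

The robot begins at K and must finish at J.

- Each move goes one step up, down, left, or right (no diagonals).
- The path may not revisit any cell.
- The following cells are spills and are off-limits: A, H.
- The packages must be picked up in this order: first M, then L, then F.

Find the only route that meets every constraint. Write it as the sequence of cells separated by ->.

The waypoints must appear in the order M, L, F, with no cell reused.
Route from K: down 1 to N, left 2 to L, up 2 to D, right 1 to F, down 1 to J — 7 moves in all.
Check: order respected (M at step 2, L at step 3, F at step 6).

K -> N -> M -> L -> I -> D -> F -> J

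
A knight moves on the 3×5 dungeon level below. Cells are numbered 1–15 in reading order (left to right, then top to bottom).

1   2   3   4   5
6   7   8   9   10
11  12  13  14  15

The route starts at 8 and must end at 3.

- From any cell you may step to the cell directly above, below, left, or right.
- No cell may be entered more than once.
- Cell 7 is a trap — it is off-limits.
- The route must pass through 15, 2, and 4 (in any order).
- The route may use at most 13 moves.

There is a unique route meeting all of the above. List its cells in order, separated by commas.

8, 9, 4, 5, 10, 15, 14, 13, 12, 11, 6, 1, 2, 3

The budget equals the shortest possible length, so every move has to be on a shortest route through the required cells.
Route from 8: right to 9, up to 4, right to 5, 2× down (reaching 15), 4× left (reaching 11), 2× up (reaching 1), 2× right (reaching 3) — 13 moves in all.
Check: all required cells visited; 13 ≤ 13 moves.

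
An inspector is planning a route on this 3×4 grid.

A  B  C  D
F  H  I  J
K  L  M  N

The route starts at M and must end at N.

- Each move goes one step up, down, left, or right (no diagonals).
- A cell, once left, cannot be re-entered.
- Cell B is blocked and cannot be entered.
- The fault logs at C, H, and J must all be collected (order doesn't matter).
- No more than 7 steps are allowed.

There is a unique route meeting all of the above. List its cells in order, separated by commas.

M, L, H, I, C, D, J, N

Any route must reach C, H, and J and still end at N within 7 moves, so the order of the required stops is forced.
Route from M: left 1 to L, up 1 to H, right 1 to I, up 1 to C, right 1 to D, down 2 to N — 7 moves in all.
Check: all required cells visited; 7 ≤ 7 moves.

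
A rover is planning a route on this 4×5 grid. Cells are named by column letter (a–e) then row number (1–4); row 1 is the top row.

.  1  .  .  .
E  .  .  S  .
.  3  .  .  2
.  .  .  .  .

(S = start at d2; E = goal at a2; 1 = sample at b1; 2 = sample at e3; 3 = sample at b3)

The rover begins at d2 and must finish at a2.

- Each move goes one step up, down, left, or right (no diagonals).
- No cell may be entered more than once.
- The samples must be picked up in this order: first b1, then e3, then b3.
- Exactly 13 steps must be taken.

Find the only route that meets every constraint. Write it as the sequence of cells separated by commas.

The waypoints must appear in the order b1, e3, b3, with no cell reused.
Route from d2: 2× left (reaching b2), up to b1, 3× right (reaching e1), 2× down (reaching e3), 4× left (reaching a3), up to a2 — 13 moves in all.
Check: order respected (1 at step 3, 2 at step 8, 3 at step 11); 13 moves as required.

d2, c2, b2, b1, c1, d1, e1, e2, e3, d3, c3, b3, a3, a2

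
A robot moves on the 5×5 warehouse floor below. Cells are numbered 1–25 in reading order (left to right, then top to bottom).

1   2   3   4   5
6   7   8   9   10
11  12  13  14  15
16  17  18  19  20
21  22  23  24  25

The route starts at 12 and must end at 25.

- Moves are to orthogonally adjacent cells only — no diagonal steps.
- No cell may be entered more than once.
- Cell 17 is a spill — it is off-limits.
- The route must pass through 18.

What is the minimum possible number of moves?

5

Any route passes through 18 somewhere between 12 and 25. Summing Manhattan distances along the two legs (12 → 18 → 25) gives a lower bound of 2 + 3 = 5 moves.
A route of 5 moves achieves this: 12 → 13 → 18 → 23 → 24 → 25.
Since 5 matches the lower bound, it is optimal.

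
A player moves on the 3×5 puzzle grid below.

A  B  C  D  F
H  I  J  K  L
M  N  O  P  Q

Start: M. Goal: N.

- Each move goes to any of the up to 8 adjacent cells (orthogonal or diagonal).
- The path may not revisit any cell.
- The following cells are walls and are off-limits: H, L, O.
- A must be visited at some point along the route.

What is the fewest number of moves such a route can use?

5

Any route passes through A somewhere between M and N. Summing Chebyshev distances along the two legs (M → A → N) gives a lower bound of 2 + 2 = 4 moves.
The shortest route satisfying every rule uses 5 moves: M → I → A → B → J → N.
The bound of 4 isn't tight here; checking systematically, no route of length 4 through 4 satisfies every constraint, so 5 is the minimum.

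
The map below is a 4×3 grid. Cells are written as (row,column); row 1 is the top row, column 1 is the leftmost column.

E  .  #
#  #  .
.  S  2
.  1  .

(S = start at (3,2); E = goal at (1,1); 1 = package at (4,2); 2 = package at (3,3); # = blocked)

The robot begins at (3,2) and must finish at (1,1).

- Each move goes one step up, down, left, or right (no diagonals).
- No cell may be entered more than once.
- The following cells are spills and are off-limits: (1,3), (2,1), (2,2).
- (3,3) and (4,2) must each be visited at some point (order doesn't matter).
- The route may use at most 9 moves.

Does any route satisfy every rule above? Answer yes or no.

The blocked cells wall (1,1) off from (3,2) completely — no sequence of moves reaches it at all, so no route can satisfy the rules.

no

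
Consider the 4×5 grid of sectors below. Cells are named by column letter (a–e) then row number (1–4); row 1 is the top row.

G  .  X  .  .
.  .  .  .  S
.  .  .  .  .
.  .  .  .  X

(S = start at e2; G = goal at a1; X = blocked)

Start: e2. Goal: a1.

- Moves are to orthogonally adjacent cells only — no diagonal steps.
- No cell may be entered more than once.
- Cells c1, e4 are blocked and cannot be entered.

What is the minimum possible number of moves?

5

The Manhattan distance from e2 to a1 is |2−1| + |5−1| = 5, so at least 5 moves are needed.
A route of 5 moves achieves this: e2 → d2 → c2 → b2 → b1 → a1.
Since 5 matches the lower bound, it is optimal.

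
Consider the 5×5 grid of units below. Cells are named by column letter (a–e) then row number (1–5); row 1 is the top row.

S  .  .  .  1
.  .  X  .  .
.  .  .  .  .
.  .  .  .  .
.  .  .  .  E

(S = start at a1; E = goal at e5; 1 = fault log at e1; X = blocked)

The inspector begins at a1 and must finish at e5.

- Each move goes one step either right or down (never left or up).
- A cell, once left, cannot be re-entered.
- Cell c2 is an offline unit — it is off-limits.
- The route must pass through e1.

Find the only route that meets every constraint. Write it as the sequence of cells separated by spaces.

Moves only go right or down, so the column and row indices never decrease.
Route from a1: right 4 to e1, down 4 to e5 — 8 moves in all.
Check: all required cells visited.

a1 b1 c1 d1 e1 e2 e3 e4 e5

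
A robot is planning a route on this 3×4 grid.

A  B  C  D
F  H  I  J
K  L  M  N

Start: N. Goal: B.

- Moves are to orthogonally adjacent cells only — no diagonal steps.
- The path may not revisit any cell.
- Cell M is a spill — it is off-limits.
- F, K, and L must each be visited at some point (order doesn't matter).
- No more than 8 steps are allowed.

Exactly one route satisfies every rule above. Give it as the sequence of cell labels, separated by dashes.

The budget equals the shortest possible length, so every move has to be on a shortest route through the required cells.
Route from N: up to J, 2× left (reaching H), down to L, left to K, 2× up (reaching A), right to B — 8 moves in all.
Check: all required cells visited; 8 ≤ 8 moves.

N - J - I - H - L - K - F - A - B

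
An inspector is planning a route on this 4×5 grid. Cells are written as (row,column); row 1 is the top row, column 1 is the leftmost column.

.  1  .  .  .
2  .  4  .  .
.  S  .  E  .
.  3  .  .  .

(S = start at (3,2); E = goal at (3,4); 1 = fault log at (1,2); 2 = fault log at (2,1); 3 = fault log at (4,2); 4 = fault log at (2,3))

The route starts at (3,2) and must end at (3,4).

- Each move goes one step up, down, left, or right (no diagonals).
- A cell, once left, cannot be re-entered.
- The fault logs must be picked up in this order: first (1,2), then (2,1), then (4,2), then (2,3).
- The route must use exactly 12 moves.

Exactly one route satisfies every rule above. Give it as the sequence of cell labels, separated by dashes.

The waypoints must appear in the order (1,2), (2,1), (4,2), (2,3), with no cell reused.
Route from (3,2): 2× up (reaching (1,2)), left to (1,1), 3× down (reaching (4,1)), 2× right (reaching (4,3)), 2× up (reaching (2,3)), right to (2,4), down to (3,4) — 12 moves in all.
Check: order respected (1 at step 2, 2 at step 4, 3 at step 7, 4 at step 10); 12 moves as required.

(3,2) - (2,2) - (1,2) - (1,1) - (2,1) - (3,1) - (4,1) - (4,2) - (4,3) - (3,3) - (2,3) - (2,4) - (3,4)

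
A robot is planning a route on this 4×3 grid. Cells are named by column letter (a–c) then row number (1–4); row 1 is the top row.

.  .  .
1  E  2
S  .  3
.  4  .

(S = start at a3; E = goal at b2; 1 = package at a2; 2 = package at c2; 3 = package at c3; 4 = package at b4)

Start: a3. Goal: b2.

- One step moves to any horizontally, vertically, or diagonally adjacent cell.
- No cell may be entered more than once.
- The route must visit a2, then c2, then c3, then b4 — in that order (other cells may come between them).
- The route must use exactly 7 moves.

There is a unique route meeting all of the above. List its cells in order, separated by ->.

The waypoints must appear in the order a2, c2, c3, b4, with no cell reused.
Route from a3: up 1 to a2, up-right 1 to b1, down-right 1 to c2, down 1 to c3, down-left 1 to b4, up 2 to b2 — 7 moves in all.
Check: order respected (1 at step 1, 2 at step 3, 3 at step 4, 4 at step 5); 7 moves as required.

a3 -> a2 -> b1 -> c2 -> c3 -> b4 -> b3 -> b2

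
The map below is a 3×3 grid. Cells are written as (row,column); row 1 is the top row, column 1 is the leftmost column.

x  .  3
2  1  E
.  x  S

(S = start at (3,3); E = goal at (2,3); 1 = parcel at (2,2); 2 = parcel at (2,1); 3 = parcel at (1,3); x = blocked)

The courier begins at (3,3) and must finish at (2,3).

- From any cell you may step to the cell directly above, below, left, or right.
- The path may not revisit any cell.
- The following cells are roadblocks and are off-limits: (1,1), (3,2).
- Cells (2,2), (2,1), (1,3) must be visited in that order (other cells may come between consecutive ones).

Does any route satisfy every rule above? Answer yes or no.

Every way from (3,3) to (2,2) runs through (2,3) — but (2,3) is where the route must end, so it would be entered once on the way to (2,2) and again at the finish.

no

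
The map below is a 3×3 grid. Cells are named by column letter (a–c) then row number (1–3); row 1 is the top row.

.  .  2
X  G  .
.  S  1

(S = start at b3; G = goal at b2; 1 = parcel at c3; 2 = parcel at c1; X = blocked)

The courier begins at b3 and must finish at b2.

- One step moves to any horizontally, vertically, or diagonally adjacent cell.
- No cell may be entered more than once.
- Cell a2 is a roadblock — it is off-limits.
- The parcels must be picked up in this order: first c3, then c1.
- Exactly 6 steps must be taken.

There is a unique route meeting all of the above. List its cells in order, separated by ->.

The waypoints must appear in the order c3, c1, with no cell reused.
Route from b3: right 1 to c3, up 2 to c1, left 2 to a1, down-right 1 to b2 — 6 moves in all.
Check: order respected (1 at step 1, 2 at step 3); 6 moves as required.

b3 -> c3 -> c2 -> c1 -> b1 -> a1 -> b2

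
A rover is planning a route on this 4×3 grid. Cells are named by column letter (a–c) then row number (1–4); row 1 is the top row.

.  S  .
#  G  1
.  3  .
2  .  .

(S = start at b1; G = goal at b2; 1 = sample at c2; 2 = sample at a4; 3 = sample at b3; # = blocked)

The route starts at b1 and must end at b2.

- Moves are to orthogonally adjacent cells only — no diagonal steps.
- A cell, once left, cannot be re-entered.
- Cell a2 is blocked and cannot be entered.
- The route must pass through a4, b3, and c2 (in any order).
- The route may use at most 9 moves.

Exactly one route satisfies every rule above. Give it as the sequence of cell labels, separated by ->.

The budget equals the shortest possible length, so every move has to be on a shortest route through the required cells.
Route from b1: right to c1, 3× down (reaching c4), 2× left (reaching a4), up to a3, right to b3, up to b2 — 9 moves in all.
Check: all required cells visited; 9 ≤ 9 moves.

b1 -> c1 -> c2 -> c3 -> c4 -> b4 -> a4 -> a3 -> b3 -> b2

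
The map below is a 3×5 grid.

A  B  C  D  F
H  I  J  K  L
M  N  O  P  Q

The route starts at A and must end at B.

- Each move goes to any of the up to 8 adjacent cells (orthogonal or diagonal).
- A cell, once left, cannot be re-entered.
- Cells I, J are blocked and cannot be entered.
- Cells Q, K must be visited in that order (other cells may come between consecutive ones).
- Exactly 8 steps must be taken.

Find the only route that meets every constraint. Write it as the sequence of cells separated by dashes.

The waypoints must appear in the order Q, K, with no cell reused.
Route from A: down to H, down-right to N, 3× right (reaching Q), 2× up-left (reaching C), left to B — 8 moves in all.
Check: order respected (Q at step 5, K at step 6); 8 moves as required.

A - H - N - O - P - Q - K - C - B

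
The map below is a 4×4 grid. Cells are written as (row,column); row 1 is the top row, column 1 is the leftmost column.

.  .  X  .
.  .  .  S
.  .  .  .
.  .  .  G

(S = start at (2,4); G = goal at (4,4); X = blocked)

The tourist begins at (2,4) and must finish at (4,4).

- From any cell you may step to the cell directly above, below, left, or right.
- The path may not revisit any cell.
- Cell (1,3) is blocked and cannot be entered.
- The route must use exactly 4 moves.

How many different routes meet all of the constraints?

Need simple routes of exactly 4 moves from (2,4) to (4,4) (Manhattan distance 2, so 1 moves are spent on a detour and 1 undoing it).
Enumerating: (2,4) (3,4) (3,3) (4,3) (4,4) | (2,4) (2,3) (3,3) (4,3) (4,4) | (2,4) (2,3) (3,3) (3,4) (4,4).
That gives 3 routes.

3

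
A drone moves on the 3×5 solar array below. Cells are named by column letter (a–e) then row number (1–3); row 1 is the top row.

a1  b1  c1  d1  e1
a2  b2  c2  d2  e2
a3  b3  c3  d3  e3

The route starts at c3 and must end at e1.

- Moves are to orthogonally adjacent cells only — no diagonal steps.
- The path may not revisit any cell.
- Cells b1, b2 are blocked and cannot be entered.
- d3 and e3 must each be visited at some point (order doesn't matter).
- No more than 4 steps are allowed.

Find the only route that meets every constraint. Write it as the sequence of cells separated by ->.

The budget equals the shortest possible length, so every move has to be on a shortest route through the required cells.
Route from c3: right 2 to e3, up 2 to e1 — 4 moves in all.
Check: all required cells visited; 4 ≤ 4 moves.

c3 -> d3 -> e3 -> e2 -> e1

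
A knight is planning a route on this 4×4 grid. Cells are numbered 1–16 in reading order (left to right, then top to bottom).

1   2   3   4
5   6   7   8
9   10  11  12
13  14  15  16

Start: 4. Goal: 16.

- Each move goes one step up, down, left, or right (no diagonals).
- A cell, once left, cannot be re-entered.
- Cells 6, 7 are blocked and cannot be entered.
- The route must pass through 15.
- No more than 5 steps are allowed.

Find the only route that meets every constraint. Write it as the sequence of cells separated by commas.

4, 8, 12, 11, 15, 16

The 5-move cap with required stops at 15 leaves no slack for detours.
Route from 4: 2× down (reaching 12), left to 11, down to 15, right to 16 — 5 moves in all.
Check: all required cells visited; 5 ≤ 5 moves.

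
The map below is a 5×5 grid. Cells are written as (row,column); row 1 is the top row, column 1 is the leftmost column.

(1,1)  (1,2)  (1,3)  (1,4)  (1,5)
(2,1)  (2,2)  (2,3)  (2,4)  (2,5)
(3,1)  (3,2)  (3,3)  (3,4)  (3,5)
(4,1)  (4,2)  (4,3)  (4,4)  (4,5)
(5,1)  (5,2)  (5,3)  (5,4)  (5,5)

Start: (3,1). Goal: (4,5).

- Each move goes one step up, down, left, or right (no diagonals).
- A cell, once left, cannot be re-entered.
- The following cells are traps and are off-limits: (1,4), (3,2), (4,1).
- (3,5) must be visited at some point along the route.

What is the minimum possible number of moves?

Any route passes through (3,5) somewhere between (3,1) and (4,5). Summing Manhattan distances along the two legs ((3,1) → (3,5) → (4,5)) gives a lower bound of 4 + 1 = 5 moves.
That bound ignores the blocked cells. Measuring each leg by the fewest moves that actually steer around them ((3,1)→(3,5): 6; (3,5)→(4,5): 1) raises the lower bound to 7.
A route of 7 moves exists: (3,1) → (2,1) → (2,2) → (2,3) → (3,3) → (3,4) → (3,5) → (4,5).
Since 7 matches that lower bound, it is optimal.

7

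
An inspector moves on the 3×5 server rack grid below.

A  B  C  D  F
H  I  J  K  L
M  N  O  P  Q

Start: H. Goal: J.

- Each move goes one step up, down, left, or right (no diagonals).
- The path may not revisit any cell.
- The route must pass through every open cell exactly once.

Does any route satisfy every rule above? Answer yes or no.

Colour the cells like a checkerboard: each orthogonal step flips colour, so a Hamiltonian route alternates colours. Here there are 8 cells of one colour and 7 of the other, with start on the same colour as the goal — the counts and endpoints can't be arranged into an alternating sequence of length 15, so no Hamiltonian route exists.

no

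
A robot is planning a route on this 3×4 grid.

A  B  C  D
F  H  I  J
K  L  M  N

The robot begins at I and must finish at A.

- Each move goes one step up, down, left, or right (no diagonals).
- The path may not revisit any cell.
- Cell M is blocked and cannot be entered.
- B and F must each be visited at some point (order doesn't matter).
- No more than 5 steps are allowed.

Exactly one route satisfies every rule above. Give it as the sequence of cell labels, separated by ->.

I -> C -> B -> H -> F -> A

The budget equals the shortest possible length, so every move has to be on a shortest route through the required cells.
Route from I: up to C, left to B, down to H, left to F, up to A — 5 moves in all.
Check: all required cells visited; 5 ≤ 5 moves.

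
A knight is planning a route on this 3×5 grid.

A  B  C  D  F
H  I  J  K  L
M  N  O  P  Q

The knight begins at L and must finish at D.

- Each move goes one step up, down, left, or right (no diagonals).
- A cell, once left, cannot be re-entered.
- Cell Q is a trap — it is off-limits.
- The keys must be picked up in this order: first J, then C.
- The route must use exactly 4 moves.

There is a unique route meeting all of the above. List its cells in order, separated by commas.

The waypoints must appear in the order J, C, with no cell reused.
Route from L: left 2 to J, up 1 to C, right 1 to D — 4 moves in all.
Check: order respected (J at step 2, C at step 3); 4 moves as required.

L, K, J, C, D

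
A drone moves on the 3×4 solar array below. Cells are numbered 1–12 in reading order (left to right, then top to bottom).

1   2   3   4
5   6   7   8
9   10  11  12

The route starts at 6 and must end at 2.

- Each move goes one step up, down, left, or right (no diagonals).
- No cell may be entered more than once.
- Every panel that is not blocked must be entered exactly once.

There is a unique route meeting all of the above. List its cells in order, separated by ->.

Need to visit all 12 open cells exactly once, starting at 6 and ending at 2.
Route from 6: right 1 to 7, up 1 to 3, right 1 to 4, down 2 to 12, left 3 to 9, up 2 to 1, right 1 to 2 — 11 moves in all.
Check: all 12 open cells covered.

6 -> 7 -> 3 -> 4 -> 8 -> 12 -> 11 -> 10 -> 9 -> 5 -> 1 -> 2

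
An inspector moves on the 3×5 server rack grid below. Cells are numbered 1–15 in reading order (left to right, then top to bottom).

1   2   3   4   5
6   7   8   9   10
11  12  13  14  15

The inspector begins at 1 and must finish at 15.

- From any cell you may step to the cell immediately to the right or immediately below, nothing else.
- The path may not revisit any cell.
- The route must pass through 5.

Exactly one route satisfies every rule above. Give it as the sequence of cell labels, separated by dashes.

Moves only go right or down, so the column and row indices never decrease.
Route from 1: right 4 to 5, down 2 to 15 — 6 moves in all.
Check: all required cells visited.

1 - 2 - 3 - 4 - 5 - 10 - 15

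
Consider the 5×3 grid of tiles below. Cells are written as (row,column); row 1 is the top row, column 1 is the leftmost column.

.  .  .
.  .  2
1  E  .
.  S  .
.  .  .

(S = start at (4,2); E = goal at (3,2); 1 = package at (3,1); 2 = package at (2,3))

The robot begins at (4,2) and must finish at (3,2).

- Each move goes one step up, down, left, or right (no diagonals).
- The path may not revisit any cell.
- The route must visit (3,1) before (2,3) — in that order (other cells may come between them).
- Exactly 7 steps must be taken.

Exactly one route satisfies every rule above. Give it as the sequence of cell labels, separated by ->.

(4,2) -> (4,1) -> (3,1) -> (2,1) -> (2,2) -> (2,3) -> (3,3) -> (3,2)

The waypoints must appear in the order (3,1), (2,3), with no cell reused.
Route from (4,2): left to (4,1), 2× up (reaching (2,1)), 2× right (reaching (2,3)), down to (3,3), left to (3,2) — 7 moves in all.
Check: order respected (1 at step 2, 2 at step 5); 7 moves as required.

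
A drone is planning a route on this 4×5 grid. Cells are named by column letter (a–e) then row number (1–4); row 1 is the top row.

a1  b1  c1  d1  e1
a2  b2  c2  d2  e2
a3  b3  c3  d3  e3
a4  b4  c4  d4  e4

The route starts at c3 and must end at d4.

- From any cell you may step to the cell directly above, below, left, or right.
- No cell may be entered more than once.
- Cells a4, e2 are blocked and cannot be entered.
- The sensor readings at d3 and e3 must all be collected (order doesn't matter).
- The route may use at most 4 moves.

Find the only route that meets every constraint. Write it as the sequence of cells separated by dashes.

Any route must reach d3 and e3 and still end at d4 within 4 moves, so the order of the required stops is forced.
Route from c3: 2× right (reaching e3), down to e4, left to d4 — 4 moves in all.
Check: all required cells visited; 4 ≤ 4 moves.

c3 - d3 - e3 - e4 - d4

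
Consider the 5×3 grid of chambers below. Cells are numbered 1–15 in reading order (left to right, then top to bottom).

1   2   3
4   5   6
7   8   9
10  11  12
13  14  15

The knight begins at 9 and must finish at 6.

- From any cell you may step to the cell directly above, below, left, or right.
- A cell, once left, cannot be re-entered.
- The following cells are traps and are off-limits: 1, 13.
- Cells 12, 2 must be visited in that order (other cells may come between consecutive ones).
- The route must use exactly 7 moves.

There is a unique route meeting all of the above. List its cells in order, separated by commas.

The waypoints must appear in the order 12, 2, with no cell reused.
Route from 9: down to 12, left to 11, 3× up (reaching 2), right to 3, down to 6 — 7 moves in all.
Check: order respected (12 at step 1, 2 at step 5); 7 moves as required.

9, 12, 11, 8, 5, 2, 3, 6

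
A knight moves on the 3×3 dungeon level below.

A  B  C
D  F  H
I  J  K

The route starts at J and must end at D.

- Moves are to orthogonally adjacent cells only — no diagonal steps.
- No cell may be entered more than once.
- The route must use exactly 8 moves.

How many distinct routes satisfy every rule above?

Need simple routes of exactly 8 moves from J to D (Manhattan distance 2, so 3 moves are spent on a detour and 3 undoing it).
No route satisfies every constraint, so the count is 0.

0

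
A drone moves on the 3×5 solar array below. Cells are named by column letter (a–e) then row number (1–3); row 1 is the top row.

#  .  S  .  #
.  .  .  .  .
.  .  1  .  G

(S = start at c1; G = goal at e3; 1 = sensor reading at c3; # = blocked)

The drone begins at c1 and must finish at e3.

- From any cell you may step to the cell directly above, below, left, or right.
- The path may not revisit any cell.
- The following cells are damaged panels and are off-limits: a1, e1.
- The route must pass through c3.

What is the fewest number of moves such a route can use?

4

Any route passes through c3 somewhere between c1 and e3. Summing Manhattan distances along the two legs (c1 → c3 → e3) gives a lower bound of 2 + 2 = 4 moves.
A route of 4 moves achieves this: c1 → c2 → c3 → d3 → e3.
Since 4 matches the lower bound, it is optimal.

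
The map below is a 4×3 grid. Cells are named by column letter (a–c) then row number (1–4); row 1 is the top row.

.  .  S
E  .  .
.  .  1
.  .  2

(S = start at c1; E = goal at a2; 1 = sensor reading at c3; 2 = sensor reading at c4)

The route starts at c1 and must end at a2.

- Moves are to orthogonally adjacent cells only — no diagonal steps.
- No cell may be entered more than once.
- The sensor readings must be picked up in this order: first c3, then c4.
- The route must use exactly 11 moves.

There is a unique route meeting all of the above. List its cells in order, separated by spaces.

c1 c2 c3 c4 b4 a4 a3 b3 b2 b1 a1 a2

The waypoints must appear in the order c3, c4, with no cell reused.
Route from c1: 3× down (reaching c4), 2× left (reaching a4), up to a3, right to b3, 2× up (reaching b1), left to a1, down to a2 — 11 moves in all.
Check: order respected (1 at step 2, 2 at step 3); 11 moves as required.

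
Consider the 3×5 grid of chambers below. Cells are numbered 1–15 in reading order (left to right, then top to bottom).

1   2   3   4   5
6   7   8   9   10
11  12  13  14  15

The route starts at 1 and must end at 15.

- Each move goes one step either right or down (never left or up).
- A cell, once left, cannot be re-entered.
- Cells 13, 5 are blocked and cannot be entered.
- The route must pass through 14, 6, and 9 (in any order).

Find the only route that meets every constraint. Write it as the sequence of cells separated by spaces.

1 6 7 8 9 14 15

Moves only go right or down, so the column and row indices never decrease.
Route from 1: down to 6, 3× right (reaching 9), down to 14, right to 15 — 6 moves in all.
Check: all required cells visited.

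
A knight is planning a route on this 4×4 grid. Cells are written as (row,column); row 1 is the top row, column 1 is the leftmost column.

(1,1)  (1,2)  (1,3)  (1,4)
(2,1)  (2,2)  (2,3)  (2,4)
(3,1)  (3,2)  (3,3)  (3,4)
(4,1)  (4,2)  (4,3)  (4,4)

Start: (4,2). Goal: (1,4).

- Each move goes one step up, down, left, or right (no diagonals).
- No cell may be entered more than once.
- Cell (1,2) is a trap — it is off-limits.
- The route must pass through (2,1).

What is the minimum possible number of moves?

7

Any route passes through (2,1) somewhere between (4,2) and (1,4). Summing Manhattan distances along the two legs ((4,2) → (2,1) → (1,4)) gives a lower bound of 3 + 4 = 7 moves.
A route of 7 moves achieves this: (4,2) → (3,2) → (3,1) → (2,1) → (2,2) → (2,3) → (1,3) → (1,4).
Since 7 matches the lower bound, it is optimal.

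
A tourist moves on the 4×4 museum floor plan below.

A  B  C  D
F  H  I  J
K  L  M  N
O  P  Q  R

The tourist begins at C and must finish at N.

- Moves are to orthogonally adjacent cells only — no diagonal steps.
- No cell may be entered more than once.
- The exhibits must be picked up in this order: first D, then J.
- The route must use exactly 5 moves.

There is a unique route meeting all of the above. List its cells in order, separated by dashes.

C - D - J - I - M - N

The waypoints must appear in the order D, J, with no cell reused.
Route from C: right 1 to D, down 1 to J, left 1 to I, down 1 to M, right 1 to N — 5 moves in all.
Check: order respected (D at step 1, J at step 2); 5 moves as required.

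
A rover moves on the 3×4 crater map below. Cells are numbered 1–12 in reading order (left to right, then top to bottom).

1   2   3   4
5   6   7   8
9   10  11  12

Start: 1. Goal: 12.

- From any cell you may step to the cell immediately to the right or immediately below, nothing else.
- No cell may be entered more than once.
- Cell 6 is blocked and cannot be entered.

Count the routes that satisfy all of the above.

A right/down-only route from 1 to 12 makes exactly 2 down-moves and 3 right-moves in some order.
With no other constraints that would be C(5,2) = 10 routes.
Subtract routes through each blocked cell (inclusion–exclusion for overlaps): − through 6: 6 → 4.
That gives 4 routes.

4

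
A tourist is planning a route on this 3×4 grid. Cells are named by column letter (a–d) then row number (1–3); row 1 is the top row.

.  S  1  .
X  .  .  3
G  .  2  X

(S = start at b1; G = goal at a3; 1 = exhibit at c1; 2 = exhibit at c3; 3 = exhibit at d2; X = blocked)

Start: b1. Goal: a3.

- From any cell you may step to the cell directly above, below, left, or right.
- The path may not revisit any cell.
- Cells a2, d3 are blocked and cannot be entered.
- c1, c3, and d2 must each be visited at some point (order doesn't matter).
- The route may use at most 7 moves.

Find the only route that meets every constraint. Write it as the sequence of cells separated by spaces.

Any route must reach c1, c3, and d2 and still end at a3 within 7 moves, so the order of the required stops is forced.
Route from b1: 2× right (reaching d1), down to d2, left to c2, down to c3, 2× left (reaching a3) — 7 moves in all.
Check: all required cells visited; 7 ≤ 7 moves.

b1 c1 d1 d2 c2 c3 b3 a3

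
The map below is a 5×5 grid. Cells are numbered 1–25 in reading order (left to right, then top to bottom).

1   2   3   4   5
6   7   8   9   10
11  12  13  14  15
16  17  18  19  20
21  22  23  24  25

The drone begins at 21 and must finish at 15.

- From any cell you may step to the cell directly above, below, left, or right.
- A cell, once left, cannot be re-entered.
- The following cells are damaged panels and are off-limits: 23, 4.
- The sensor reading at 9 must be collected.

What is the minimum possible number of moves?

Any route passes through 9 somewhere between 21 and 15. Summing Manhattan distances along the two legs (21 → 9 → 15) gives a lower bound of 6 + 2 = 8 moves.
A route of 8 moves achieves this: 21 → 16 → 11 → 6 → 7 → 8 → 9 → 14 → 15.
Since 8 matches the lower bound, it is optimal.

8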